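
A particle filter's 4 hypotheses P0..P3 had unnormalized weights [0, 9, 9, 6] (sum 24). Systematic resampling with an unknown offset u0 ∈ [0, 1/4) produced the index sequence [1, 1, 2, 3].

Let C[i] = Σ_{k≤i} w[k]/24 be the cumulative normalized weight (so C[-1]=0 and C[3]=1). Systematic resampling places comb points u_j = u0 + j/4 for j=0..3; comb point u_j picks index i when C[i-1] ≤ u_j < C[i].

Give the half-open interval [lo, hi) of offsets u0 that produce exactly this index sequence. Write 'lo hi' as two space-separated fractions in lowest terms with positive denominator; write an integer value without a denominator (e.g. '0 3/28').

0 1/8

C = [0, 3/8, 3/4, 1]
j=0 picked index 1: u0 ∈ [0, 3/8)
j=1 picked index 1: u0 ∈ [-1/4, 1/8)
j=2 picked index 2: u0 ∈ [-1/8, 1/4)
j=3 picked index 3: u0 ∈ [0, 1/4)
intersection: [0, 1/8)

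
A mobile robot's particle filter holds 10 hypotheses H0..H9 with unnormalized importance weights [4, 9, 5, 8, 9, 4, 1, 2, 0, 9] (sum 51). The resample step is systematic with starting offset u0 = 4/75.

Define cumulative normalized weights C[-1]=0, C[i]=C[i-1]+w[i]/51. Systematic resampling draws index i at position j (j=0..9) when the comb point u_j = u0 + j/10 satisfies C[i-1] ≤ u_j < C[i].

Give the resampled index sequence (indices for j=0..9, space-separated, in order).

0 1 1 3 3 4 4 5 9 9

C = [4/51, 13/51, 6/17, 26/51, 35/51, 13/17, 40/51, 14/17, 14/17, 1]
j=0: u_0=4/75 ∈ [0, 4/51) → index 0
j=1: u_1=23/150 ∈ [4/51, 13/51) → index 1
j=2: u_2=19/75 ∈ [4/51, 13/51) → index 1
j=3: u_3=53/150 ∈ [6/17, 26/51) → index 3
j=4: u_4=34/75 ∈ [6/17, 26/51) → index 3
j=5: u_5=83/150 ∈ [26/51, 35/51) → index 4
j=6: u_6=49/75 ∈ [26/51, 35/51) → index 4
j=7: u_7=113/150 ∈ [35/51, 13/17) → index 5
j=8: u_8=64/75 ∈ [14/17, 1) → index 9
j=9: u_9=143/150 ∈ [14/17, 1) → index 9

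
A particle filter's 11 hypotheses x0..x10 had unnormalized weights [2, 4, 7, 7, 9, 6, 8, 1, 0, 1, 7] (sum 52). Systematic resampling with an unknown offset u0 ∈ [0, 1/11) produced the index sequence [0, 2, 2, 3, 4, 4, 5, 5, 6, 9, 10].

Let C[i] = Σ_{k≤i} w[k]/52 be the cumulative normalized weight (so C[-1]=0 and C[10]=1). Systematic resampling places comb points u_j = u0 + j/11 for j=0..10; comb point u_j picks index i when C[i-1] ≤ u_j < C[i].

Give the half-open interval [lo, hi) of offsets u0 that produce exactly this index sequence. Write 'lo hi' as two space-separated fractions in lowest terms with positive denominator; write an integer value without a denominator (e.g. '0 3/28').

4/143 21/572

C = [1/26, 3/26, 1/4, 5/13, 29/52, 35/52, 43/52, 11/13, 11/13, 45/52, 1]
j=0 picked index 0: u0 ∈ [0, 1/26)
j=1 picked index 2: u0 ∈ [7/286, 7/44)
j=2 picked index 2: u0 ∈ [-19/286, 3/44)
j=3 picked index 3: u0 ∈ [-1/44, 16/143)
j=4 picked index 4: u0 ∈ [3/143, 111/572)
j=5 picked index 4: u0 ∈ [-10/143, 59/572)
j=6 picked index 5: u0 ∈ [7/572, 73/572)
j=7 picked index 5: u0 ∈ [-45/572, 21/572)
j=8 picked index 6: u0 ∈ [-31/572, 57/572)
j=9 picked index 9: u0 ∈ [4/143, 27/572)
j=10 picked index 10: u0 ∈ [-25/572, 1/11)
intersection: [4/143, 21/572)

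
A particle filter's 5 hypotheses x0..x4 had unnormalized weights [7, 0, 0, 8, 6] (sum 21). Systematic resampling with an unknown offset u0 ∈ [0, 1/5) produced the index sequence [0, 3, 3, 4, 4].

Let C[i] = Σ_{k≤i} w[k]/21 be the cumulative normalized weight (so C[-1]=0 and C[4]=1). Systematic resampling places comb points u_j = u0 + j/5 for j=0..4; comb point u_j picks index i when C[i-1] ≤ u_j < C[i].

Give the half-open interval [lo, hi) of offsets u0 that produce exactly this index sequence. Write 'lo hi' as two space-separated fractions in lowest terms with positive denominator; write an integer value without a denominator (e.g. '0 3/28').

C = [1/3, 1/3, 1/3, 5/7, 1]
j=0 picked index 0: u0 ∈ [0, 1/3)
j=1 picked index 3: u0 ∈ [2/15, 18/35)
j=2 picked index 3: u0 ∈ [-1/15, 11/35)
j=3 picked index 4: u0 ∈ [4/35, 2/5)
j=4 picked index 4: u0 ∈ [-3/35, 1/5)
intersection: [2/15, 1/5)

2/15 1/5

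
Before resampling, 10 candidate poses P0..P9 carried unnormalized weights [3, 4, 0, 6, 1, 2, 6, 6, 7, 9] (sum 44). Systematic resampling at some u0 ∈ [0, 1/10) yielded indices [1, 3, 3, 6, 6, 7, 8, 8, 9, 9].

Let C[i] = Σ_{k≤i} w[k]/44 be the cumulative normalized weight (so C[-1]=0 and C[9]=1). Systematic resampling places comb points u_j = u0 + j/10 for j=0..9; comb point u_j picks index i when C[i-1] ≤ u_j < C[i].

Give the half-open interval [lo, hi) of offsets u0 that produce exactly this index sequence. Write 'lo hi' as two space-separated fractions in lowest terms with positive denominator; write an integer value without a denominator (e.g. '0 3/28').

3/44 21/220

C = [3/44, 7/44, 7/44, 13/44, 7/22, 4/11, 1/2, 7/11, 35/44, 1]
j=0 picked index 1: u0 ∈ [3/44, 7/44)
j=1 picked index 3: u0 ∈ [13/220, 43/220)
j=2 picked index 3: u0 ∈ [-9/220, 21/220)
j=3 picked index 6: u0 ∈ [7/110, 1/5)
j=4 picked index 6: u0 ∈ [-2/55, 1/10)
j=5 picked index 7: u0 ∈ [0, 3/22)
j=6 picked index 8: u0 ∈ [2/55, 43/220)
j=7 picked index 8: u0 ∈ [-7/110, 21/220)
j=8 picked index 9: u0 ∈ [-1/220, 1/5)
j=9 picked index 9: u0 ∈ [-23/220, 1/10)
intersection: [3/44, 21/220)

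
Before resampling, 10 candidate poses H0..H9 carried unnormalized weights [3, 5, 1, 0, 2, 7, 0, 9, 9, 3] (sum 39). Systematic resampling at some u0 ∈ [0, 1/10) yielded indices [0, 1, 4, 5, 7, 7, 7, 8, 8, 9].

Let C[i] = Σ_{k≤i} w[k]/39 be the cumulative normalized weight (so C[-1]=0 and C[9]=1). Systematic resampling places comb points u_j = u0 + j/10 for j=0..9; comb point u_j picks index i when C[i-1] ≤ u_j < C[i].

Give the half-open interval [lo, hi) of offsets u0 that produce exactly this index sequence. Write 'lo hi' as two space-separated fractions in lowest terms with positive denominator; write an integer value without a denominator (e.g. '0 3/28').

C = [1/13, 8/39, 3/13, 3/13, 11/39, 6/13, 6/13, 9/13, 12/13, 1]
j=0 picked index 0: u0 ∈ [0, 1/13)
j=1 picked index 1: u0 ∈ [-3/130, 41/390)
j=2 picked index 4: u0 ∈ [2/65, 16/195)
j=3 picked index 5: u0 ∈ [-7/390, 21/130)
j=4 picked index 7: u0 ∈ [4/65, 19/65)
j=5 picked index 7: u0 ∈ [-1/26, 5/26)
j=6 picked index 7: u0 ∈ [-9/65, 6/65)
j=7 picked index 8: u0 ∈ [-1/130, 29/130)
j=8 picked index 8: u0 ∈ [-7/65, 8/65)
j=9 picked index 9: u0 ∈ [3/130, 1/10)
intersection: [4/65, 1/13)

4/65 1/13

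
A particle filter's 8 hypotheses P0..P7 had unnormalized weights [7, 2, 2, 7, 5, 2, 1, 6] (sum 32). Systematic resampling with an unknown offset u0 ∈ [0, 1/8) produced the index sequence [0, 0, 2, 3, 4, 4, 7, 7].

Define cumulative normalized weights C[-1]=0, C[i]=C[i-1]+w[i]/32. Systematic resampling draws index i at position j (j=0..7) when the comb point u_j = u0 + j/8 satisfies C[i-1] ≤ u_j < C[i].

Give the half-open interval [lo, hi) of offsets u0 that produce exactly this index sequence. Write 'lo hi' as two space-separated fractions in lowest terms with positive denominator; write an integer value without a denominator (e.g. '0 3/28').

1/16 3/32

C = [7/32, 9/32, 11/32, 9/16, 23/32, 25/32, 13/16, 1]
j=0 picked index 0: u0 ∈ [0, 7/32)
j=1 picked index 0: u0 ∈ [-1/8, 3/32)
j=2 picked index 2: u0 ∈ [1/32, 3/32)
j=3 picked index 3: u0 ∈ [-1/32, 3/16)
j=4 picked index 4: u0 ∈ [1/16, 7/32)
j=5 picked index 4: u0 ∈ [-1/16, 3/32)
j=6 picked index 7: u0 ∈ [1/16, 1/4)
j=7 picked index 7: u0 ∈ [-1/16, 1/8)
intersection: [1/16, 3/32)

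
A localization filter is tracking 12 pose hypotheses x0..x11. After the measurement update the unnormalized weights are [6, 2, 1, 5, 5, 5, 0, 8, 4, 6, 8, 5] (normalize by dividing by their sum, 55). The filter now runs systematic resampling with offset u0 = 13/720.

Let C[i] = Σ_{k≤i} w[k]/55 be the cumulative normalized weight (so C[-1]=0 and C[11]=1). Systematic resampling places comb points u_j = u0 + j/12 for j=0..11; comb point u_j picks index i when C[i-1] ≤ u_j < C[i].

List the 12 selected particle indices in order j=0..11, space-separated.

C = [6/55, 8/55, 9/55, 14/55, 19/55, 24/55, 24/55, 32/55, 36/55, 42/55, 10/11, 1]
j=0: u_0=13/720 ∈ [0, 6/55) → index 0
j=1: u_1=73/720 ∈ [0, 6/55) → index 0
j=2: u_2=133/720 ∈ [9/55, 14/55) → index 3
j=3: u_3=193/720 ∈ [14/55, 19/55) → index 4
j=4: u_4=253/720 ∈ [19/55, 24/55) → index 5
j=5: u_5=313/720 ∈ [19/55, 24/55) → index 5
j=6: u_6=373/720 ∈ [24/55, 32/55) → index 7
j=7: u_7=433/720 ∈ [32/55, 36/55) → index 8
j=8: u_8=493/720 ∈ [36/55, 42/55) → index 9
j=9: u_9=553/720 ∈ [42/55, 10/11) → index 10
j=10: u_10=613/720 ∈ [42/55, 10/11) → index 10
j=11: u_11=673/720 ∈ [10/11, 1) → index 11

0 0 3 4 5 5 7 8 9 10 10 11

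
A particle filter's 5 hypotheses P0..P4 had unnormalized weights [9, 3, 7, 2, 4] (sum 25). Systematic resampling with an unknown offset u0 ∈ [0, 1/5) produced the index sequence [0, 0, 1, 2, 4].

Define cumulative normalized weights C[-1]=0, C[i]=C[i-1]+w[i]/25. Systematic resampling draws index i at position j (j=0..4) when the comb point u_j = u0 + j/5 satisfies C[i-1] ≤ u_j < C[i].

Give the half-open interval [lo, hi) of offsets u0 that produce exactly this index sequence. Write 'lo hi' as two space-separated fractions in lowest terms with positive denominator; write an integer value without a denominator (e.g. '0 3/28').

C = [9/25, 12/25, 19/25, 21/25, 1]
j=0 picked index 0: u0 ∈ [0, 9/25)
j=1 picked index 0: u0 ∈ [-1/5, 4/25)
j=2 picked index 1: u0 ∈ [-1/25, 2/25)
j=3 picked index 2: u0 ∈ [-3/25, 4/25)
j=4 picked index 4: u0 ∈ [1/25, 1/5)
intersection: [1/25, 2/25)

1/25 2/25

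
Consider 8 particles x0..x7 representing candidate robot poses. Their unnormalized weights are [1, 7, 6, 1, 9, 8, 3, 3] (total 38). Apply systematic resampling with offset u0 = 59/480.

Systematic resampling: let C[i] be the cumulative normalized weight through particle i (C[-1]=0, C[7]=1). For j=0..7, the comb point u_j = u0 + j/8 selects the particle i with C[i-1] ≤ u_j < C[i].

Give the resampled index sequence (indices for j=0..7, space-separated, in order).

C = [1/38, 4/19, 7/19, 15/38, 12/19, 16/19, 35/38, 1]
j=0: u_0=59/480 ∈ [1/38, 4/19) → index 1
j=1: u_1=119/480 ∈ [4/19, 7/19) → index 2
j=2: u_2=179/480 ∈ [7/19, 15/38) → index 3
j=3: u_3=239/480 ∈ [15/38, 12/19) → index 4
j=4: u_4=299/480 ∈ [15/38, 12/19) → index 4
j=5: u_5=359/480 ∈ [12/19, 16/19) → index 5
j=6: u_6=419/480 ∈ [16/19, 35/38) → index 6
j=7: u_7=479/480 ∈ [35/38, 1) → index 7

1 2 3 4 4 5 6 7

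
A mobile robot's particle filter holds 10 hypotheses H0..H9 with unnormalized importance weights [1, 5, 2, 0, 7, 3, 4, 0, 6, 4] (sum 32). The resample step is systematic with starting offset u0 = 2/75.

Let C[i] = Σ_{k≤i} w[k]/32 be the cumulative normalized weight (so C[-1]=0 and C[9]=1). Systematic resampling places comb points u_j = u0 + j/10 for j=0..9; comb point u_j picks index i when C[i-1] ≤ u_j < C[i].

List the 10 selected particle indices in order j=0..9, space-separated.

0 1 2 4 4 5 6 8 8 9

C = [1/32, 3/16, 1/4, 1/4, 15/32, 9/16, 11/16, 11/16, 7/8, 1]
j=0: u_0=2/75 ∈ [0, 1/32) → index 0
j=1: u_1=19/150 ∈ [1/32, 3/16) → index 1
j=2: u_2=17/75 ∈ [3/16, 1/4) → index 2
j=3: u_3=49/150 ∈ [1/4, 15/32) → index 4
j=4: u_4=32/75 ∈ [1/4, 15/32) → index 4
j=5: u_5=79/150 ∈ [15/32, 9/16) → index 5
j=6: u_6=47/75 ∈ [9/16, 11/16) → index 6
j=7: u_7=109/150 ∈ [11/16, 7/8) → index 8
j=8: u_8=62/75 ∈ [11/16, 7/8) → index 8
j=9: u_9=139/150 ∈ [7/8, 1) → index 9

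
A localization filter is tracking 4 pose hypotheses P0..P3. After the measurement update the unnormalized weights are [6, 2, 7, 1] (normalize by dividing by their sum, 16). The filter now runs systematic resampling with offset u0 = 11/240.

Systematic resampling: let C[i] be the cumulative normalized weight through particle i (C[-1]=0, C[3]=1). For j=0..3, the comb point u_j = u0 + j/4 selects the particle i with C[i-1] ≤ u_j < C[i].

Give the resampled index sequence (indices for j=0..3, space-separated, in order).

C = [3/8, 1/2, 15/16, 1]
j=0: u_0=11/240 ∈ [0, 3/8) → index 0
j=1: u_1=71/240 ∈ [0, 3/8) → index 0
j=2: u_2=131/240 ∈ [1/2, 15/16) → index 2
j=3: u_3=191/240 ∈ [1/2, 15/16) → index 2

0 0 2 2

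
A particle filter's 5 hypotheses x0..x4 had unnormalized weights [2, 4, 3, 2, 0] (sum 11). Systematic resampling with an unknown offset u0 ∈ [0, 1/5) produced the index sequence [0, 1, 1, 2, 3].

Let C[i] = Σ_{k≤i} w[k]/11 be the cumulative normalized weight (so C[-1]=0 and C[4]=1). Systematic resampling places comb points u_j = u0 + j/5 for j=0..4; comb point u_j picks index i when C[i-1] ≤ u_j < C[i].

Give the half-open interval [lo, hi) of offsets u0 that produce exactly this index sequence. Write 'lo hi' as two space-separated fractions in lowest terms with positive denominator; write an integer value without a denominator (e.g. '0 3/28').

1/55 8/55

C = [2/11, 6/11, 9/11, 1, 1]
j=0 picked index 0: u0 ∈ [0, 2/11)
j=1 picked index 1: u0 ∈ [-1/55, 19/55)
j=2 picked index 1: u0 ∈ [-12/55, 8/55)
j=3 picked index 2: u0 ∈ [-3/55, 12/55)
j=4 picked index 3: u0 ∈ [1/55, 1/5)
intersection: [1/55, 8/55)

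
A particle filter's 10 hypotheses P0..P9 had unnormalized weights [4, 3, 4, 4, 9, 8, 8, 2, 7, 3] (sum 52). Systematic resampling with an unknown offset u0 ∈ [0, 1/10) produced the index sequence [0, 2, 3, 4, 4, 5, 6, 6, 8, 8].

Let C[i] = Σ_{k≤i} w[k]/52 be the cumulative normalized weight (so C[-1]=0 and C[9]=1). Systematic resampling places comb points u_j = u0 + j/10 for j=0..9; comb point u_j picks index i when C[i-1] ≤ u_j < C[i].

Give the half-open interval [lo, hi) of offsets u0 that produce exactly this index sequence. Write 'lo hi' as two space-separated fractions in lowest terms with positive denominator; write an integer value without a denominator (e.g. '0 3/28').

9/260 11/260

C = [1/13, 7/52, 11/52, 15/52, 6/13, 8/13, 10/13, 21/26, 49/52, 1]
j=0 picked index 0: u0 ∈ [0, 1/13)
j=1 picked index 2: u0 ∈ [9/260, 29/260)
j=2 picked index 3: u0 ∈ [3/260, 23/260)
j=3 picked index 4: u0 ∈ [-3/260, 21/130)
j=4 picked index 4: u0 ∈ [-29/260, 4/65)
j=5 picked index 5: u0 ∈ [-1/26, 3/26)
j=6 picked index 6: u0 ∈ [1/65, 11/65)
j=7 picked index 6: u0 ∈ [-11/130, 9/130)
j=8 picked index 8: u0 ∈ [1/130, 37/260)
j=9 picked index 8: u0 ∈ [-6/65, 11/260)
intersection: [9/260, 11/260)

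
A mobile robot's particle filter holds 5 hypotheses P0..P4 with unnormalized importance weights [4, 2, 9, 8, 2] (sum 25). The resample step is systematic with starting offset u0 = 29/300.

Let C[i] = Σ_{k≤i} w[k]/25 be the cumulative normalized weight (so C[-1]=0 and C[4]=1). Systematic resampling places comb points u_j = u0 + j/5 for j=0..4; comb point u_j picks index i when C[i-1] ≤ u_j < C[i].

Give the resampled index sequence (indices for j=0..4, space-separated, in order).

0 2 2 3 3

C = [4/25, 6/25, 3/5, 23/25, 1]
j=0: u_0=29/300 ∈ [0, 4/25) → index 0
j=1: u_1=89/300 ∈ [6/25, 3/5) → index 2
j=2: u_2=149/300 ∈ [6/25, 3/5) → index 2
j=3: u_3=209/300 ∈ [3/5, 23/25) → index 3
j=4: u_4=269/300 ∈ [3/5, 23/25) → index 3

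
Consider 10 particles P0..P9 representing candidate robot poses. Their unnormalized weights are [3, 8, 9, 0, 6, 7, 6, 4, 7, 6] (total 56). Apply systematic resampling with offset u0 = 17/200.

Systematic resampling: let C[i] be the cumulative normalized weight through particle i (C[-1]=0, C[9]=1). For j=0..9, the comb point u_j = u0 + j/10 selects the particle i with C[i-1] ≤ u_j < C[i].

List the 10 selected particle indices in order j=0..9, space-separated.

1 1 2 4 5 5 6 8 8 9

C = [3/56, 11/56, 5/14, 5/14, 13/28, 33/56, 39/56, 43/56, 25/28, 1]
j=0: u_0=17/200 ∈ [3/56, 11/56) → index 1
j=1: u_1=37/200 ∈ [3/56, 11/56) → index 1
j=2: u_2=57/200 ∈ [11/56, 5/14) → index 2
j=3: u_3=77/200 ∈ [5/14, 13/28) → index 4
j=4: u_4=97/200 ∈ [13/28, 33/56) → index 5
j=5: u_5=117/200 ∈ [13/28, 33/56) → index 5
j=6: u_6=137/200 ∈ [33/56, 39/56) → index 6
j=7: u_7=157/200 ∈ [43/56, 25/28) → index 8
j=8: u_8=177/200 ∈ [43/56, 25/28) → index 8
j=9: u_9=197/200 ∈ [25/28, 1) → index 9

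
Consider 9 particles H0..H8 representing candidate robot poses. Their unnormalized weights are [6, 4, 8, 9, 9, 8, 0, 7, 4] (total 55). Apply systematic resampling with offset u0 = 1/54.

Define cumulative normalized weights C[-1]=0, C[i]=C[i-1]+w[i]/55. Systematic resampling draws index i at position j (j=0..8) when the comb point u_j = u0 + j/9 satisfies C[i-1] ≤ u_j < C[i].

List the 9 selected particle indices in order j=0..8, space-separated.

0 1 2 3 3 4 5 5 7

C = [6/55, 2/11, 18/55, 27/55, 36/55, 4/5, 4/5, 51/55, 1]
j=0: u_0=1/54 ∈ [0, 6/55) → index 0
j=1: u_1=7/54 ∈ [6/55, 2/11) → index 1
j=2: u_2=13/54 ∈ [2/11, 18/55) → index 2
j=3: u_3=19/54 ∈ [18/55, 27/55) → index 3
j=4: u_4=25/54 ∈ [18/55, 27/55) → index 3
j=5: u_5=31/54 ∈ [27/55, 36/55) → index 4
j=6: u_6=37/54 ∈ [36/55, 4/5) → index 5
j=7: u_7=43/54 ∈ [36/55, 4/5) → index 5
j=8: u_8=49/54 ∈ [4/5, 51/55) → index 7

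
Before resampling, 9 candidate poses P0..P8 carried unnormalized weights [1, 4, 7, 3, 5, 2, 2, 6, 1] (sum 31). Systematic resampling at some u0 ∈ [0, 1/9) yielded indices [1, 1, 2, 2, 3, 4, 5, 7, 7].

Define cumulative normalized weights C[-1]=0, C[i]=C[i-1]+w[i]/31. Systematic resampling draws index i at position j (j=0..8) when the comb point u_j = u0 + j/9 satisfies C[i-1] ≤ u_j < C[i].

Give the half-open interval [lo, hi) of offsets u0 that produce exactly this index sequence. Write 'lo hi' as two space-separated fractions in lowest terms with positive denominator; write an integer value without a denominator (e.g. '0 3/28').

1/31 11/279

C = [1/31, 5/31, 12/31, 15/31, 20/31, 22/31, 24/31, 30/31, 1]
j=0 picked index 1: u0 ∈ [1/31, 5/31)
j=1 picked index 1: u0 ∈ [-22/279, 14/279)
j=2 picked index 2: u0 ∈ [-17/279, 46/279)
j=3 picked index 2: u0 ∈ [-16/93, 5/93)
j=4 picked index 3: u0 ∈ [-16/279, 11/279)
j=5 picked index 4: u0 ∈ [-20/279, 25/279)
j=6 picked index 5: u0 ∈ [-2/93, 4/93)
j=7 picked index 7: u0 ∈ [-1/279, 53/279)
j=8 picked index 7: u0 ∈ [-32/279, 22/279)
intersection: [1/31, 11/279)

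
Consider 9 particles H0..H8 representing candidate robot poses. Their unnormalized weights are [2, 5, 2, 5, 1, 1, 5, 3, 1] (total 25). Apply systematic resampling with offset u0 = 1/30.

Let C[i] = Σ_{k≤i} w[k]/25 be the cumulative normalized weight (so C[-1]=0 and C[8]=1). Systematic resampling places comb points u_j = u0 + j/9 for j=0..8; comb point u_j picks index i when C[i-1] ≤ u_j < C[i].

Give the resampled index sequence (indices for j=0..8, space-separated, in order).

0 1 1 3 3 4 6 6 7

C = [2/25, 7/25, 9/25, 14/25, 3/5, 16/25, 21/25, 24/25, 1]
j=0: u_0=1/30 ∈ [0, 2/25) → index 0
j=1: u_1=13/90 ∈ [2/25, 7/25) → index 1
j=2: u_2=23/90 ∈ [2/25, 7/25) → index 1
j=3: u_3=11/30 ∈ [9/25, 14/25) → index 3
j=4: u_4=43/90 ∈ [9/25, 14/25) → index 3
j=5: u_5=53/90 ∈ [14/25, 3/5) → index 4
j=6: u_6=7/10 ∈ [16/25, 21/25) → index 6
j=7: u_7=73/90 ∈ [16/25, 21/25) → index 6
j=8: u_8=83/90 ∈ [21/25, 24/25) → index 7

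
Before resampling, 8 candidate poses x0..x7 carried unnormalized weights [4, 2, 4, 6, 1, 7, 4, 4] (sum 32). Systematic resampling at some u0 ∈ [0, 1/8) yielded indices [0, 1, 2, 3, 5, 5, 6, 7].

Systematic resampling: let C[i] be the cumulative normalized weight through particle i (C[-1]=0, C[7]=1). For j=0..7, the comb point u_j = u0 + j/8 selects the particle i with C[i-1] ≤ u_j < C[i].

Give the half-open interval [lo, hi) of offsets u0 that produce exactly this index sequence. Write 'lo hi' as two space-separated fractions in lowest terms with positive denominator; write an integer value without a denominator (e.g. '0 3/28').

1/32 1/16

C = [1/8, 3/16, 5/16, 1/2, 17/32, 3/4, 7/8, 1]
j=0 picked index 0: u0 ∈ [0, 1/8)
j=1 picked index 1: u0 ∈ [0, 1/16)
j=2 picked index 2: u0 ∈ [-1/16, 1/16)
j=3 picked index 3: u0 ∈ [-1/16, 1/8)
j=4 picked index 5: u0 ∈ [1/32, 1/4)
j=5 picked index 5: u0 ∈ [-3/32, 1/8)
j=6 picked index 6: u0 ∈ [0, 1/8)
j=7 picked index 7: u0 ∈ [0, 1/8)
intersection: [1/32, 1/16)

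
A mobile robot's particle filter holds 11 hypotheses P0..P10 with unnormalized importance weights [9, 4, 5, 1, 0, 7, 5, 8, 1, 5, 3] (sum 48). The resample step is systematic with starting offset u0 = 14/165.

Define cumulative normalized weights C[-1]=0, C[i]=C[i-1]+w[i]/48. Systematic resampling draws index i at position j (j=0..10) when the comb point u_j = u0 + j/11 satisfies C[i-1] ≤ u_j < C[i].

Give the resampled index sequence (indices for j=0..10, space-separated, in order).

C = [3/16, 13/48, 3/8, 19/48, 19/48, 13/24, 31/48, 13/16, 5/6, 15/16, 1]
j=0: u_0=14/165 ∈ [0, 3/16) → index 0
j=1: u_1=29/165 ∈ [0, 3/16) → index 0
j=2: u_2=4/15 ∈ [3/16, 13/48) → index 1
j=3: u_3=59/165 ∈ [13/48, 3/8) → index 2
j=4: u_4=74/165 ∈ [19/48, 13/24) → index 5
j=5: u_5=89/165 ∈ [19/48, 13/24) → index 5
j=6: u_6=104/165 ∈ [13/24, 31/48) → index 6
j=7: u_7=119/165 ∈ [31/48, 13/16) → index 7
j=8: u_8=134/165 ∈ [31/48, 13/16) → index 7
j=9: u_9=149/165 ∈ [5/6, 15/16) → index 9
j=10: u_10=164/165 ∈ [15/16, 1) → index 10

0 0 1 2 5 5 6 7 7 9 10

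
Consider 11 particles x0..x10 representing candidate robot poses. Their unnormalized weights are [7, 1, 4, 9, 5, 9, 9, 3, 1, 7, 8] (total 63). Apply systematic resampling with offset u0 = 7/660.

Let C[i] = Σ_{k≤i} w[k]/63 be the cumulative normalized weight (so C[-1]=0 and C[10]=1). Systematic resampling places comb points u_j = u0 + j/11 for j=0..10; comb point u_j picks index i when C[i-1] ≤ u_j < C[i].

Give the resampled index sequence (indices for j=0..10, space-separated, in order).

C = [1/9, 8/63, 4/21, 1/3, 26/63, 5/9, 44/63, 47/63, 16/21, 55/63, 1]
j=0: u_0=7/660 ∈ [0, 1/9) → index 0
j=1: u_1=67/660 ∈ [0, 1/9) → index 0
j=2: u_2=127/660 ∈ [4/21, 1/3) → index 3
j=3: u_3=17/60 ∈ [4/21, 1/3) → index 3
j=4: u_4=247/660 ∈ [1/3, 26/63) → index 4
j=5: u_5=307/660 ∈ [26/63, 5/9) → index 5
j=6: u_6=367/660 ∈ [5/9, 44/63) → index 6
j=7: u_7=427/660 ∈ [5/9, 44/63) → index 6
j=8: u_8=487/660 ∈ [44/63, 47/63) → index 7
j=9: u_9=547/660 ∈ [16/21, 55/63) → index 9
j=10: u_10=607/660 ∈ [55/63, 1) → index 10

0 0 3 3 4 5 6 6 7 9 10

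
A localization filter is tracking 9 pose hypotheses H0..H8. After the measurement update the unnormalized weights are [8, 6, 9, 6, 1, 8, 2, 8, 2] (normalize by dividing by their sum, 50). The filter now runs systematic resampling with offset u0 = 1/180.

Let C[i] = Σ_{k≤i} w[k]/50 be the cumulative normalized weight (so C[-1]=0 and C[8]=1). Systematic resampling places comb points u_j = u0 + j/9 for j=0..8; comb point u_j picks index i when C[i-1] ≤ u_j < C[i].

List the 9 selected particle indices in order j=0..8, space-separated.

C = [4/25, 7/25, 23/50, 29/50, 3/5, 19/25, 4/5, 24/25, 1]
j=0: u_0=1/180 ∈ [0, 4/25) → index 0
j=1: u_1=7/60 ∈ [0, 4/25) → index 0
j=2: u_2=41/180 ∈ [4/25, 7/25) → index 1
j=3: u_3=61/180 ∈ [7/25, 23/50) → index 2
j=4: u_4=9/20 ∈ [7/25, 23/50) → index 2
j=5: u_5=101/180 ∈ [23/50, 29/50) → index 3
j=6: u_6=121/180 ∈ [3/5, 19/25) → index 5
j=7: u_7=47/60 ∈ [19/25, 4/5) → index 6
j=8: u_8=161/180 ∈ [4/5, 24/25) → index 7

0 0 1 2 2 3 5 6 7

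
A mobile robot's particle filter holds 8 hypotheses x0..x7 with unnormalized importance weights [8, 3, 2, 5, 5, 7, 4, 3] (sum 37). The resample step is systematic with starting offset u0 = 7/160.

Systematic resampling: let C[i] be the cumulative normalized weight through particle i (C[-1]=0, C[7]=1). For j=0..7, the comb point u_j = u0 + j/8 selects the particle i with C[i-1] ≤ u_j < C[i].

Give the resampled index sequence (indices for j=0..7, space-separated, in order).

0 0 1 3 4 5 5 6

C = [8/37, 11/37, 13/37, 18/37, 23/37, 30/37, 34/37, 1]
j=0: u_0=7/160 ∈ [0, 8/37) → index 0
j=1: u_1=27/160 ∈ [0, 8/37) → index 0
j=2: u_2=47/160 ∈ [8/37, 11/37) → index 1
j=3: u_3=67/160 ∈ [13/37, 18/37) → index 3
j=4: u_4=87/160 ∈ [18/37, 23/37) → index 4
j=5: u_5=107/160 ∈ [23/37, 30/37) → index 5
j=6: u_6=127/160 ∈ [23/37, 30/37) → index 5
j=7: u_7=147/160 ∈ [30/37, 34/37) → index 6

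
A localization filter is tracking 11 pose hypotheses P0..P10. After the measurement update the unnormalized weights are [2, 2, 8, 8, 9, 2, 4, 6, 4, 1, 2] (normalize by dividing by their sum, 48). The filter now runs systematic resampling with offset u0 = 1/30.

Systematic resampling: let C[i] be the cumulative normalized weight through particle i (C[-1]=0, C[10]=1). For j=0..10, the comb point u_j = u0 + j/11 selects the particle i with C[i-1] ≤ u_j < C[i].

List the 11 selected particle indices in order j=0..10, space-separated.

C = [1/24, 1/12, 1/4, 5/12, 29/48, 31/48, 35/48, 41/48, 15/16, 23/24, 1]
j=0: u_0=1/30 ∈ [0, 1/24) → index 0
j=1: u_1=41/330 ∈ [1/12, 1/4) → index 2
j=2: u_2=71/330 ∈ [1/12, 1/4) → index 2
j=3: u_3=101/330 ∈ [1/4, 5/12) → index 3
j=4: u_4=131/330 ∈ [1/4, 5/12) → index 3
j=5: u_5=161/330 ∈ [5/12, 29/48) → index 4
j=6: u_6=191/330 ∈ [5/12, 29/48) → index 4
j=7: u_7=221/330 ∈ [31/48, 35/48) → index 6
j=8: u_8=251/330 ∈ [35/48, 41/48) → index 7
j=9: u_9=281/330 ∈ [35/48, 41/48) → index 7
j=10: u_10=311/330 ∈ [15/16, 23/24) → index 9

0 2 2 3 3 4 4 6 7 7 9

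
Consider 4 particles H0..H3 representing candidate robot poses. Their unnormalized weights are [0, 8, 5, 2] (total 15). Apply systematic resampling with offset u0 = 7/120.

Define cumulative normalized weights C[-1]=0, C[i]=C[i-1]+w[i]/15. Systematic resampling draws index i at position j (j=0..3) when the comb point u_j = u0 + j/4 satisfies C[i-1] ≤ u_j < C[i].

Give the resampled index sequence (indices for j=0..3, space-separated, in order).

1 1 2 2

C = [0, 8/15, 13/15, 1]
j=0: u_0=7/120 ∈ [0, 8/15) → index 1
j=1: u_1=37/120 ∈ [0, 8/15) → index 1
j=2: u_2=67/120 ∈ [8/15, 13/15) → index 2
j=3: u_3=97/120 ∈ [8/15, 13/15) → index 2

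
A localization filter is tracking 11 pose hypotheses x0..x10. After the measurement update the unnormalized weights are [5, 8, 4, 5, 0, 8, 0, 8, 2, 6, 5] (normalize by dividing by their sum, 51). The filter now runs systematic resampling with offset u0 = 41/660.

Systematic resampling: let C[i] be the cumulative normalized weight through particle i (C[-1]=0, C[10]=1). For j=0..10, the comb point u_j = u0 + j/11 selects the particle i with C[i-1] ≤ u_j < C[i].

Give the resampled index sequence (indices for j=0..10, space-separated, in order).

C = [5/51, 13/51, 1/3, 22/51, 22/51, 10/17, 10/17, 38/51, 40/51, 46/51, 1]
j=0: u_0=41/660 ∈ [0, 5/51) → index 0
j=1: u_1=101/660 ∈ [5/51, 13/51) → index 1
j=2: u_2=161/660 ∈ [5/51, 13/51) → index 1
j=3: u_3=221/660 ∈ [1/3, 22/51) → index 3
j=4: u_4=281/660 ∈ [1/3, 22/51) → index 3
j=5: u_5=31/60 ∈ [22/51, 10/17) → index 5
j=6: u_6=401/660 ∈ [10/17, 38/51) → index 7
j=7: u_7=461/660 ∈ [10/17, 38/51) → index 7
j=8: u_8=521/660 ∈ [40/51, 46/51) → index 9
j=9: u_9=581/660 ∈ [40/51, 46/51) → index 9
j=10: u_10=641/660 ∈ [46/51, 1) → index 10

0 1 1 3 3 5 7 7 9 9 10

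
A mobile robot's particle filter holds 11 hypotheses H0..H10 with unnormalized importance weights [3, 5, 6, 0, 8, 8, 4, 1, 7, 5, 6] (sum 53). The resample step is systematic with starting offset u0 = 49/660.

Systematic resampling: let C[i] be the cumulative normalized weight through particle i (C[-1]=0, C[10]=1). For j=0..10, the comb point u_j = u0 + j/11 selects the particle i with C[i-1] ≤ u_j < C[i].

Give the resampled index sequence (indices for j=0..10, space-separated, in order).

C = [3/53, 8/53, 14/53, 14/53, 22/53, 30/53, 34/53, 35/53, 42/53, 47/53, 1]
j=0: u_0=49/660 ∈ [3/53, 8/53) → index 1
j=1: u_1=109/660 ∈ [8/53, 14/53) → index 2
j=2: u_2=169/660 ∈ [8/53, 14/53) → index 2
j=3: u_3=229/660 ∈ [14/53, 22/53) → index 4
j=4: u_4=289/660 ∈ [22/53, 30/53) → index 5
j=5: u_5=349/660 ∈ [22/53, 30/53) → index 5
j=6: u_6=409/660 ∈ [30/53, 34/53) → index 6
j=7: u_7=469/660 ∈ [35/53, 42/53) → index 8
j=8: u_8=529/660 ∈ [42/53, 47/53) → index 9
j=9: u_9=589/660 ∈ [47/53, 1) → index 10
j=10: u_10=59/60 ∈ [47/53, 1) → index 10

1 2 2 4 5 5 6 8 9 10 10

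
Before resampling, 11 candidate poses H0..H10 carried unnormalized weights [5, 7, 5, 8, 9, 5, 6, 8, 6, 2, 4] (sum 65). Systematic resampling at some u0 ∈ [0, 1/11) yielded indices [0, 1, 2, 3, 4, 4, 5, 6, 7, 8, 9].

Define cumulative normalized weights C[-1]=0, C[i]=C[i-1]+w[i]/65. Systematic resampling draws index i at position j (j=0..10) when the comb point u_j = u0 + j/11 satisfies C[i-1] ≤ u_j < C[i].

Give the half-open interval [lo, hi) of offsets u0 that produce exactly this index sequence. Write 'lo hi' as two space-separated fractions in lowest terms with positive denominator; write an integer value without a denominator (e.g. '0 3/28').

C = [1/13, 12/65, 17/65, 5/13, 34/65, 3/5, 9/13, 53/65, 59/65, 61/65, 1]
j=0 picked index 0: u0 ∈ [0, 1/13)
j=1 picked index 1: u0 ∈ [-2/143, 67/715)
j=2 picked index 2: u0 ∈ [2/715, 57/715)
j=3 picked index 3: u0 ∈ [-8/715, 16/143)
j=4 picked index 4: u0 ∈ [3/143, 114/715)
j=5 picked index 4: u0 ∈ [-10/143, 49/715)
j=6 picked index 5: u0 ∈ [-16/715, 3/55)
j=7 picked index 6: u0 ∈ [-2/55, 8/143)
j=8 picked index 7: u0 ∈ [-5/143, 63/715)
j=9 picked index 8: u0 ∈ [-2/715, 64/715)
j=10 picked index 9: u0 ∈ [-1/715, 21/715)
intersection: [3/143, 21/715)

3/143 21/715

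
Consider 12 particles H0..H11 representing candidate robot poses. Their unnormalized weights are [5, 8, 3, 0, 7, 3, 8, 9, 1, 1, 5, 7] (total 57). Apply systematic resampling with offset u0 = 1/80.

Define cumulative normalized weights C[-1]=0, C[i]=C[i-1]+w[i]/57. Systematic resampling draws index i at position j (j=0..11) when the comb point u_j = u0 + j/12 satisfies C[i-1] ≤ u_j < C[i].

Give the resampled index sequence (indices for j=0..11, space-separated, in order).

0 1 1 2 4 5 6 6 7 8 10 11

C = [5/57, 13/57, 16/57, 16/57, 23/57, 26/57, 34/57, 43/57, 44/57, 15/19, 50/57, 1]
j=0: u_0=1/80 ∈ [0, 5/57) → index 0
j=1: u_1=23/240 ∈ [5/57, 13/57) → index 1
j=2: u_2=43/240 ∈ [5/57, 13/57) → index 1
j=3: u_3=21/80 ∈ [13/57, 16/57) → index 2
j=4: u_4=83/240 ∈ [16/57, 23/57) → index 4
j=5: u_5=103/240 ∈ [23/57, 26/57) → index 5
j=6: u_6=41/80 ∈ [26/57, 34/57) → index 6
j=7: u_7=143/240 ∈ [26/57, 34/57) → index 6
j=8: u_8=163/240 ∈ [34/57, 43/57) → index 7
j=9: u_9=61/80 ∈ [43/57, 44/57) → index 8
j=10: u_10=203/240 ∈ [15/19, 50/57) → index 10
j=11: u_11=223/240 ∈ [50/57, 1) → index 11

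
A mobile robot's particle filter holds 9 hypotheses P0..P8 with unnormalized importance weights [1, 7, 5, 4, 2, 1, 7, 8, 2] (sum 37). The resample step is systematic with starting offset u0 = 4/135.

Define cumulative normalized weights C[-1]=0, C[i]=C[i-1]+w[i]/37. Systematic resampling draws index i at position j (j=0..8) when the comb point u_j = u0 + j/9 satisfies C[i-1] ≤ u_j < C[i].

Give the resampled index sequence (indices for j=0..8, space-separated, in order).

1 1 2 3 4 6 6 7 7

C = [1/37, 8/37, 13/37, 17/37, 19/37, 20/37, 27/37, 35/37, 1]
j=0: u_0=4/135 ∈ [1/37, 8/37) → index 1
j=1: u_1=19/135 ∈ [1/37, 8/37) → index 1
j=2: u_2=34/135 ∈ [8/37, 13/37) → index 2
j=3: u_3=49/135 ∈ [13/37, 17/37) → index 3
j=4: u_4=64/135 ∈ [17/37, 19/37) → index 4
j=5: u_5=79/135 ∈ [20/37, 27/37) → index 6
j=6: u_6=94/135 ∈ [20/37, 27/37) → index 6
j=7: u_7=109/135 ∈ [27/37, 35/37) → index 7
j=8: u_8=124/135 ∈ [27/37, 35/37) → index 7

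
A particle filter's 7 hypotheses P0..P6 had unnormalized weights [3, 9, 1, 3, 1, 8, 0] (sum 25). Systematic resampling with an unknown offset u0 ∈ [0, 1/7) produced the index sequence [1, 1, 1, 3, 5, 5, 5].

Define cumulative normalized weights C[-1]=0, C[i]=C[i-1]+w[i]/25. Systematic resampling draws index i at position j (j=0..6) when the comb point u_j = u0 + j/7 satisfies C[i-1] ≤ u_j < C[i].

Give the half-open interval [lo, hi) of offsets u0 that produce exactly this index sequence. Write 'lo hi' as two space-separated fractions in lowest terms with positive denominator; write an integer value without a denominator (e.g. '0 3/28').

3/25 1/7

C = [3/25, 12/25, 13/25, 16/25, 17/25, 1, 1]
j=0 picked index 1: u0 ∈ [3/25, 12/25)
j=1 picked index 1: u0 ∈ [-4/175, 59/175)
j=2 picked index 1: u0 ∈ [-29/175, 34/175)
j=3 picked index 3: u0 ∈ [16/175, 37/175)
j=4 picked index 5: u0 ∈ [19/175, 3/7)
j=5 picked index 5: u0 ∈ [-6/175, 2/7)
j=6 picked index 5: u0 ∈ [-31/175, 1/7)
intersection: [3/25, 1/7)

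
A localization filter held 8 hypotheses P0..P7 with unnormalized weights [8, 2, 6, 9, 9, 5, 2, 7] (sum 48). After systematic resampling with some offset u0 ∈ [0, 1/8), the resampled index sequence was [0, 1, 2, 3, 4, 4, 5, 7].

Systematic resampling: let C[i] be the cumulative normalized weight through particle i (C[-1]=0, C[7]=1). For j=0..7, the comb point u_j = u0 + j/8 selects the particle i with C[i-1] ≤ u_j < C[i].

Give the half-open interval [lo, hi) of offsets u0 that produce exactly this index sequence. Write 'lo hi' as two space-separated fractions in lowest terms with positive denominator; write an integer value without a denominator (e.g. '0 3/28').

C = [1/6, 5/24, 1/3, 25/48, 17/24, 13/16, 41/48, 1]
j=0 picked index 0: u0 ∈ [0, 1/6)
j=1 picked index 1: u0 ∈ [1/24, 1/12)
j=2 picked index 2: u0 ∈ [-1/24, 1/12)
j=3 picked index 3: u0 ∈ [-1/24, 7/48)
j=4 picked index 4: u0 ∈ [1/48, 5/24)
j=5 picked index 4: u0 ∈ [-5/48, 1/12)
j=6 picked index 5: u0 ∈ [-1/24, 1/16)
j=7 picked index 7: u0 ∈ [-1/48, 1/8)
intersection: [1/24, 1/16)

1/24 1/16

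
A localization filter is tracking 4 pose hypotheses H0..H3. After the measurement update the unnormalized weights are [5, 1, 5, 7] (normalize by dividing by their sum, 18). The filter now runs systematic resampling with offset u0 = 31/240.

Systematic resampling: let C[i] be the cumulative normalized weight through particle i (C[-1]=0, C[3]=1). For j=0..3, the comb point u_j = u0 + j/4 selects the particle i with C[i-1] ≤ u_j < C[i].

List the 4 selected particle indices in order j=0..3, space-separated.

C = [5/18, 1/3, 11/18, 1]
j=0: u_0=31/240 ∈ [0, 5/18) → index 0
j=1: u_1=91/240 ∈ [1/3, 11/18) → index 2
j=2: u_2=151/240 ∈ [11/18, 1) → index 3
j=3: u_3=211/240 ∈ [11/18, 1) → index 3

0 2 3 3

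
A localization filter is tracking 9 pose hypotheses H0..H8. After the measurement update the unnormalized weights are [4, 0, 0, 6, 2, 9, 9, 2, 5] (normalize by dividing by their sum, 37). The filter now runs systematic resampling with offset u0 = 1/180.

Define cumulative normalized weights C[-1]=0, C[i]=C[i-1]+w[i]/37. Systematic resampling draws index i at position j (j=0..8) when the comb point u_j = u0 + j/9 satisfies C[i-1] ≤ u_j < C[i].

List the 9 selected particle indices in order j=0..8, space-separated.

0 3 3 5 5 5 6 6 8

C = [4/37, 4/37, 4/37, 10/37, 12/37, 21/37, 30/37, 32/37, 1]
j=0: u_0=1/180 ∈ [0, 4/37) → index 0
j=1: u_1=7/60 ∈ [4/37, 10/37) → index 3
j=2: u_2=41/180 ∈ [4/37, 10/37) → index 3
j=3: u_3=61/180 ∈ [12/37, 21/37) → index 5
j=4: u_4=9/20 ∈ [12/37, 21/37) → index 5
j=5: u_5=101/180 ∈ [12/37, 21/37) → index 5
j=6: u_6=121/180 ∈ [21/37, 30/37) → index 6
j=7: u_7=47/60 ∈ [21/37, 30/37) → index 6
j=8: u_8=161/180 ∈ [32/37, 1) → index 8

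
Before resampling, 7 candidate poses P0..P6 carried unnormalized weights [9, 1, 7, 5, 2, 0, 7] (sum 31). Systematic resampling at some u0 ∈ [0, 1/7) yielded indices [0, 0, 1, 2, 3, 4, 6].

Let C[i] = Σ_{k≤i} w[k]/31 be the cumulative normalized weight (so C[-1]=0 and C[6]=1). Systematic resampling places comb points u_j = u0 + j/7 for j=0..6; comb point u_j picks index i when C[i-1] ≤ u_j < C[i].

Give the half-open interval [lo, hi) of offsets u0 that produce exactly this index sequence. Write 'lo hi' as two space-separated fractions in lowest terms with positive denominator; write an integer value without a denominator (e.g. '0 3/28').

C = [9/31, 10/31, 17/31, 22/31, 24/31, 24/31, 1]
j=0 picked index 0: u0 ∈ [0, 9/31)
j=1 picked index 0: u0 ∈ [-1/7, 32/217)
j=2 picked index 1: u0 ∈ [1/217, 8/217)
j=3 picked index 2: u0 ∈ [-23/217, 26/217)
j=4 picked index 3: u0 ∈ [-5/217, 30/217)
j=5 picked index 4: u0 ∈ [-1/217, 13/217)
j=6 picked index 6: u0 ∈ [-18/217, 1/7)
intersection: [1/217, 8/217)

1/217 8/217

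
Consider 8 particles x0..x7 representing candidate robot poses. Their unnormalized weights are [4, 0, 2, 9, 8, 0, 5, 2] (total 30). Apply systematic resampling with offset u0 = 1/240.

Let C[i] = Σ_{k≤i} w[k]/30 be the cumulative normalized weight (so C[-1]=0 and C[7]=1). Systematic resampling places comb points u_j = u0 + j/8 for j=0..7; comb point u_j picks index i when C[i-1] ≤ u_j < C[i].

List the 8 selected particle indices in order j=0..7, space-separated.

C = [2/15, 2/15, 1/5, 1/2, 23/30, 23/30, 14/15, 1]
j=0: u_0=1/240 ∈ [0, 2/15) → index 0
j=1: u_1=31/240 ∈ [0, 2/15) → index 0
j=2: u_2=61/240 ∈ [1/5, 1/2) → index 3
j=3: u_3=91/240 ∈ [1/5, 1/2) → index 3
j=4: u_4=121/240 ∈ [1/2, 23/30) → index 4
j=5: u_5=151/240 ∈ [1/2, 23/30) → index 4
j=6: u_6=181/240 ∈ [1/2, 23/30) → index 4
j=7: u_7=211/240 ∈ [23/30, 14/15) → index 6

0 0 3 3 4 4 4 6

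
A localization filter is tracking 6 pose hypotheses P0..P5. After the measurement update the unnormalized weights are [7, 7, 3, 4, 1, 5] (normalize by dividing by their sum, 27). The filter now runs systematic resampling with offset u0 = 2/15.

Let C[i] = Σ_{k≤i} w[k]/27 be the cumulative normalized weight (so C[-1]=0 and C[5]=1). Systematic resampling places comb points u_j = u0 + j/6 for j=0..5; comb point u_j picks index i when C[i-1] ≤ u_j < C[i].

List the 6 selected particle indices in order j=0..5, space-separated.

0 1 1 3 4 5

C = [7/27, 14/27, 17/27, 7/9, 22/27, 1]
j=0: u_0=2/15 ∈ [0, 7/27) → index 0
j=1: u_1=3/10 ∈ [7/27, 14/27) → index 1
j=2: u_2=7/15 ∈ [7/27, 14/27) → index 1
j=3: u_3=19/30 ∈ [17/27, 7/9) → index 3
j=4: u_4=4/5 ∈ [7/9, 22/27) → index 4
j=5: u_5=29/30 ∈ [22/27, 1) → index 5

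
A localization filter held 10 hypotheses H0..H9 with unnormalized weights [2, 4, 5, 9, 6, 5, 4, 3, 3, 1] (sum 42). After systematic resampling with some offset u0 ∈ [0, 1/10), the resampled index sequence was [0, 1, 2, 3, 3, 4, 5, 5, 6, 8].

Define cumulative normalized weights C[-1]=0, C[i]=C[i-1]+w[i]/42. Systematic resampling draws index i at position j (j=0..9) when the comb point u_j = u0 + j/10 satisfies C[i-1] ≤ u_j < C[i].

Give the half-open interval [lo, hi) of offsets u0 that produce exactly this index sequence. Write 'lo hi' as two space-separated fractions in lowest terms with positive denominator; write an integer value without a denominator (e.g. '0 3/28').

2/105 1/30

C = [1/21, 1/7, 11/42, 10/21, 13/21, 31/42, 5/6, 19/21, 41/42, 1]
j=0 picked index 0: u0 ∈ [0, 1/21)
j=1 picked index 1: u0 ∈ [-11/210, 3/70)
j=2 picked index 2: u0 ∈ [-2/35, 13/210)
j=3 picked index 3: u0 ∈ [-4/105, 37/210)
j=4 picked index 3: u0 ∈ [-29/210, 8/105)
j=5 picked index 4: u0 ∈ [-1/42, 5/42)
j=6 picked index 5: u0 ∈ [2/105, 29/210)
j=7 picked index 5: u0 ∈ [-17/210, 4/105)
j=8 picked index 6: u0 ∈ [-13/210, 1/30)
j=9 picked index 8: u0 ∈ [1/210, 8/105)
intersection: [2/105, 1/30)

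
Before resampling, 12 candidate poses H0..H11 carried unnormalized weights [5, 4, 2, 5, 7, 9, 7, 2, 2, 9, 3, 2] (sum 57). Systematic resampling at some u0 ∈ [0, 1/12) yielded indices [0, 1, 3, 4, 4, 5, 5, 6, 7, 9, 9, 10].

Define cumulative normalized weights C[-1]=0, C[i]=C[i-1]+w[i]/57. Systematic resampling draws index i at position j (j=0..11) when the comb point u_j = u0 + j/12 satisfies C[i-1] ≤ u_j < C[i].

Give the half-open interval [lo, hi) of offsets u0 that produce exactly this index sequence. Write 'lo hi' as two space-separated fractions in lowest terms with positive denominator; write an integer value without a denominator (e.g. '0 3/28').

C = [5/57, 3/19, 11/57, 16/57, 23/57, 32/57, 13/19, 41/57, 43/57, 52/57, 55/57, 1]
j=0 picked index 0: u0 ∈ [0, 5/57)
j=1 picked index 1: u0 ∈ [1/228, 17/228)
j=2 picked index 3: u0 ∈ [1/38, 13/114)
j=3 picked index 4: u0 ∈ [7/228, 35/228)
j=4 picked index 4: u0 ∈ [-1/19, 4/57)
j=5 picked index 5: u0 ∈ [-1/76, 11/76)
j=6 picked index 5: u0 ∈ [-11/114, 7/114)
j=7 picked index 6: u0 ∈ [-5/228, 23/228)
j=8 picked index 7: u0 ∈ [1/57, 1/19)
j=9 picked index 9: u0 ∈ [1/228, 37/228)
j=10 picked index 9: u0 ∈ [-3/38, 3/38)
j=11 picked index 10: u0 ∈ [-1/228, 11/228)
intersection: [7/228, 11/228)

7/228 11/228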